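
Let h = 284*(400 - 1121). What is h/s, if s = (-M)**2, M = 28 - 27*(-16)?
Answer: -51191/52900 ≈ -0.96769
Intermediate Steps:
M = 460 (M = 28 + 432 = 460)
h = -204764 (h = 284*(-721) = -204764)
s = 211600 (s = (-1*460)**2 = (-460)**2 = 211600)
h/s = -204764/211600 = -204764*1/211600 = -51191/52900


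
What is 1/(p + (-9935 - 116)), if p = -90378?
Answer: -1/100429 ≈ -9.9573e-6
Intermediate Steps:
1/(p + (-9935 - 116)) = 1/(-90378 + (-9935 - 116)) = 1/(-90378 - 10051) = 1/(-100429) = -1/100429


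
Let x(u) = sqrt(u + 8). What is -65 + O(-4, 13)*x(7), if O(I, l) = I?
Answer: -65 - 4*sqrt(15) ≈ -80.492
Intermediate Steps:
x(u) = sqrt(8 + u)
-65 + O(-4, 13)*x(7) = -65 - 4*sqrt(8 + 7) = -65 - 4*sqrt(15)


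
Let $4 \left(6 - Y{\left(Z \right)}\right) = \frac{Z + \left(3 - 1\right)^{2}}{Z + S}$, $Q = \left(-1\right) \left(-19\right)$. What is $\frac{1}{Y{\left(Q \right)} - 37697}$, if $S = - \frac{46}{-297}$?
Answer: $- \frac{22756}{857703227} \approx -2.6531 \cdot 10^{-5}$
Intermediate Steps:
$Q = 19$
$S = \frac{46}{297}$ ($S = \left(-46\right) \left(- \frac{1}{297}\right) = \frac{46}{297} \approx 0.15488$)
$Y{\left(Z \right)} = 6 - \frac{4 + Z}{4 \left(\frac{46}{297} + Z\right)}$ ($Y{\left(Z \right)} = 6 - \frac{\left(Z + \left(3 - 1\right)^{2}\right) \frac{1}{Z + \frac{46}{297}}}{4} = 6 - \frac{\left(Z + 2^{2}\right) \frac{1}{\frac{46}{297} + Z}}{4} = 6 - \frac{\left(Z + 4\right) \frac{1}{\frac{46}{297} + Z}}{4} = 6 - \frac{\left(4 + Z\right) \frac{1}{\frac{46}{297} + Z}}{4} = 6 - \frac{\frac{1}{\frac{46}{297} + Z} \left(4 + Z\right)}{4} = 6 - \frac{4 + Z}{4 \left(\frac{46}{297} + Z\right)}$)
$\frac{1}{Y{\left(Q \right)} - 37697} = \frac{1}{\frac{3 \left(-28 + 2277 \cdot 19\right)}{4 \left(46 + 297 \cdot 19\right)} - 37697} = \frac{1}{\frac{3 \left(-28 + 43263\right)}{4 \left(46 + 5643\right)} - 37697} = \frac{1}{\frac{3}{4} \cdot \frac{1}{5689} \cdot 43235 - 37697} = \frac{1}{\frac{129705}{22756} - 37697} = \frac{1}{- \frac{857703227}{22756}} = - \frac{22756}{857703227}$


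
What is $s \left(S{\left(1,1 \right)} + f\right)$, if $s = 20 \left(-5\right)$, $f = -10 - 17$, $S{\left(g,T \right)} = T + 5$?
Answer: $2100$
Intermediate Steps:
$S{\left(g,T \right)} = 5 + T$
$f = -27$ ($f = -10 - 17 = -27$)
$s = -100$
$s \left(S{\left(1,1 \right)} + f\right) = - 100 \left(\left(5 + 1\right) - 27\right) = - 100 \left(6 - 27\right) = \left(-100\right) \left(-21\right) = 2100$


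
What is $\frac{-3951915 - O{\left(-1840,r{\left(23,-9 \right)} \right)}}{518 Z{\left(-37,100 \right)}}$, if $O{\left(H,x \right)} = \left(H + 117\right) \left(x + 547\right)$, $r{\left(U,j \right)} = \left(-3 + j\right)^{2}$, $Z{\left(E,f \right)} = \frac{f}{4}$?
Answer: $- \frac{1380661}{6475} \approx -213.23$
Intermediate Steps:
$Z{\left(E,f \right)} = \frac{f}{4}$ ($Z{\left(E,f \right)} = f \frac{1}{4} = \frac{f}{4}$)
$O{\left(H,x \right)} = \left(117 + H\right) \left(547 + x\right)$
$\frac{-3951915 - O{\left(-1840,r{\left(23,-9 \right)} \right)}}{518 Z{\left(-37,100 \right)}} = \frac{-3951915 - \left(63999 + 117 \left(-3 - 9\right)^{2} + 547 \left(-1840\right) - 1840 \left(-3 - 9\right)^{2}\right)}{518 \cdot \frac{1}{4} \cdot 100} = \frac{-3951915 - \left(63999 + 117 \left(-12\right)^{2} - 1006480 - 1840 \left(-12\right)^{2}\right)}{518 \cdot 25} = \frac{-3951915 - \left(63999 + 117 \cdot 144 - 1006480 - 264960\right)}{12950} = \left(-3951915 - \left(63999 + 16848 - 1006480 - 264960\right)\right) \frac{1}{12950} = \left(-3951915 - -1190593\right) \frac{1}{12950} = \left(-3951915 + 1190593\right) \frac{1}{12950} = \left(-2761322\right) \frac{1}{12950} = - \frac{1380661}{6475}$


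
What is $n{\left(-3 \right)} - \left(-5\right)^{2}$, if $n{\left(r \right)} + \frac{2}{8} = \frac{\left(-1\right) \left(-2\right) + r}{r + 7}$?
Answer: $- \frac{51}{2} \approx -25.5$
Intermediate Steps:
$n{\left(r \right)} = - \frac{1}{4} + \frac{2 + r}{7 + r}$ ($n{\left(r \right)} = - \frac{1}{4} + \frac{\left(-1\right) \left(-2\right) + r}{r + 7} = - \frac{1}{4} + \frac{2 + r}{7 + r}$)
$n{\left(-3 \right)} - \left(-5\right)^{2} = \frac{1 + 3 \left(-3\right)}{4 \left(7 - 3\right)} - \left(-5\right)^{2} = \frac{1 - 9}{4 \cdot 4} - 25 = \frac{1}{4} \cdot \frac{1}{4} \left(-8\right) - 25 = - \frac{1}{2} - 25 = - \frac{51}{2}$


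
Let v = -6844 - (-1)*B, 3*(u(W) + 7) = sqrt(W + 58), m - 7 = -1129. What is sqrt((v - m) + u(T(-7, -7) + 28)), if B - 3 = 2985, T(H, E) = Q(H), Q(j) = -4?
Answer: sqrt(-24669 + 3*sqrt(82))/3 ≈ 52.326*I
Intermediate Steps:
T(H, E) = -4
B = 2988 (B = 3 + 2985 = 2988)
m = -1122 (m = 7 - 1129 = -1122)
u(W) = -7 + sqrt(58 + W)/3 (u(W) = -7 + sqrt(W + 58)/3 = -7 + sqrt(58 + W)/3)
v = -3856 (v = -6844 - (-1)*2988 = -6844 - 1*(-2988) = -6844 + 2988 = -3856)
sqrt((v - m) + u(T(-7, -7) + 28)) = sqrt((-3856 - 1*(-1122)) + (-7 + sqrt(58 + (-4 + 28))/3)) = sqrt((-3856 + 1122) + (-7 + sqrt(58 + 24)/3)) = sqrt(-2734 + (-7 + sqrt(82)/3)) = sqrt(-2741 + sqrt(82)/3)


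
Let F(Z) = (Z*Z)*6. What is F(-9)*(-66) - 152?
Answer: -32228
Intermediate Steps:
F(Z) = 6*Z**2 (F(Z) = Z**2*6 = 6*Z**2)
F(-9)*(-66) - 152 = (6*(-9)**2)*(-66) - 152 = (6*81)*(-66) - 152 = 486*(-66) - 152 = -32076 - 152 = -32228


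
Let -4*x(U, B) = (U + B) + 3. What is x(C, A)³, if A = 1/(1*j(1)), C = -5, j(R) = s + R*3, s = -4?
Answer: 27/64 ≈ 0.42188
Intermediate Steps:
j(R) = -4 + 3*R (j(R) = -4 + R*3 = -4 + 3*R)
A = -1 (A = 1/(1*(-4 + 3*1)) = 1/(1*(-4 + 3)) = 1/(1*(-1)) = 1/(-1) = 1*(-1) = -1)
x(U, B) = -¾ - B/4 - U/4 (x(U, B) = -((U + B) + 3)/4 = -((B + U) + 3)/4 = -(3 + B + U)/4 = -¾ - B/4 - U/4)
x(C, A)³ = (-¾ - ¼*(-1) - ¼*(-5))³ = (-¾ + ¼ + 5/4)³ = (¾)³ = 27/64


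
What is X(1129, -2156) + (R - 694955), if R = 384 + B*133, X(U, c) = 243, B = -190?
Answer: -719598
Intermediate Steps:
R = -24886 (R = 384 - 190*133 = 384 - 25270 = -24886)
X(1129, -2156) + (R - 694955) = 243 + (-24886 - 694955) = 243 - 719841 = -719598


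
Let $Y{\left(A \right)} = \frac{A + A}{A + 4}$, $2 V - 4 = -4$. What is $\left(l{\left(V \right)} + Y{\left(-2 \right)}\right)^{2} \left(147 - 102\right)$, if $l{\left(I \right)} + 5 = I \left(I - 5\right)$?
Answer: $2205$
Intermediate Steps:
$V = 0$ ($V = 2 + \frac{1}{2} \left(-4\right) = 2 - 2 = 0$)
$Y{\left(A \right)} = \frac{2 A}{4 + A}$
$l{\left(I \right)} = -5 + I \left(-5 + I\right)$ ($l{\left(I \right)} = -5 + I \left(I - 5\right) = -5 + I \left(-5 + I\right)$)
$\left(l{\left(V \right)} + Y{\left(-2 \right)}\right)^{2} \left(147 - 102\right) = \left(\left(-5 + 0^{2} - 0\right) + 2 \left(-2\right) \frac{1}{4 - 2}\right)^{2} \left(147 - 102\right) = \left(\left(-5 + 0 + 0\right) + 2 \left(-2\right) \frac{1}{2}\right)^{2} \cdot 45 = \left(-5 + 2 \left(-2\right) \frac{1}{2}\right)^{2} \cdot 45 = \left(-5 - 2\right)^{2} \cdot 45 = \left(-7\right)^{2} \cdot 45 = 49 \cdot 45 = 2205$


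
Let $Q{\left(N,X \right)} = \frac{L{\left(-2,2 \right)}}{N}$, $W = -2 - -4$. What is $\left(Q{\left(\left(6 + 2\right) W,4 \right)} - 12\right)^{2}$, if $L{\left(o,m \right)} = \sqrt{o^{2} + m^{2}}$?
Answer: $\frac{\left(96 - \sqrt{2}\right)^{2}}{64} \approx 139.79$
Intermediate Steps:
$W = 2$ ($W = -2 + 4 = 2$)
$L{\left(o,m \right)} = \sqrt{m^{2} + o^{2}}$
$Q{\left(N,X \right)} = \frac{2 \sqrt{2}}{N}$ ($Q{\left(N,X \right)} = \frac{\sqrt{2^{2} + \left(-2\right)^{2}}}{N} = \frac{\sqrt{4 + 4}}{N} = \frac{\sqrt{8}}{N} = \frac{2 \sqrt{2}}{N}$)
$\left(Q{\left(\left(6 + 2\right) W,4 \right)} - 12\right)^{2} = \left(\frac{2 \sqrt{2}}{\left(6 + 2\right) 2} - 12\right)^{2} = \left(\frac{2 \sqrt{2}}{8 \cdot 2} - 12\right)^{2} = \left(\frac{2 \sqrt{2}}{16} - 12\right)^{2} = \left(2 \sqrt{2} \cdot \frac{1}{16} - 12\right)^{2} = \left(\frac{\sqrt{2}}{8} - 12\right)^{2} = \left(-12 + \frac{\sqrt{2}}{8}\right)^{2}$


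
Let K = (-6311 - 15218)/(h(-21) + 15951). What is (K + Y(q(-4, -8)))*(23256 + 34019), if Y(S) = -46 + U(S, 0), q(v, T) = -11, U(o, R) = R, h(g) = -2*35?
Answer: -43073950125/15881 ≈ -2.7123e+6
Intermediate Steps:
h(g) = -70
K = -21529/15881 (K = (-6311 - 15218)/(-70 + 15951) = -21529/15881 ≈ -1.3556)
Y(S) = -46 (Y(S) = -46 + 0 = -46)
(K + Y(q(-4, -8)))*(23256 + 34019) = (-21529/15881 - 46)*(23256 + 34019) = -752055/15881*57275 = -43073950125/15881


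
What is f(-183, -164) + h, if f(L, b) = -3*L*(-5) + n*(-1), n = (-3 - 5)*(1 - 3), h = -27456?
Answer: -30217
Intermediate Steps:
n = 16 (n = -8*(-2) = 16)
f(L, b) = -16 + 15*L (f(L, b) = -3*L*(-5) + 16*(-1) = 15*L - 16 = -16 + 15*L)
f(-183, -164) + h = (-16 + 15*(-183)) - 27456 = (-16 - 2745) - 27456 = -2761 - 27456 = -30217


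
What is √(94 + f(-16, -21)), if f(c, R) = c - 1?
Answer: √77 ≈ 8.7750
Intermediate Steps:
f(c, R) = -1 + c
√(94 + f(-16, -21)) = √(94 + (-1 - 16)) = √(94 - 17) = √77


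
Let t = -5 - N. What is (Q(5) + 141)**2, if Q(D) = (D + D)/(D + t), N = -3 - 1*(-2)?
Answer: 22801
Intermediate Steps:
N = -1 (N = -3 + 2 = -1)
t = -4 (t = -5 - 1*(-1) = -5 + 1 = -4)
Q(D) = 2*D/(-4 + D) (Q(D) = (D + D)/(D - 4) = (2*D)/(-4 + D) = 2*D/(-4 + D))
(Q(5) + 141)**2 = (2*5/(-4 + 5) + 141)**2 = (2*5/1 + 141)**2 = (2*5*1 + 141)**2 = (10 + 141)**2 = 151**2 = 22801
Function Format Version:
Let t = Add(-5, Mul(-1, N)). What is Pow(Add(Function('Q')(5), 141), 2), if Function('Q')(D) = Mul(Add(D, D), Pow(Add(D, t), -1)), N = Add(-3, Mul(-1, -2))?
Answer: 22801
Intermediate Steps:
N = -1 (N = Add(-3, 2) = -1)
t = -4 (t = Add(-5, Mul(-1, -1)) = Add(-5, 1) = -4)
Function('Q')(D) = Mul(2, D, Pow(Add(-4, D), -1)) (Function('Q')(D) = Mul(Add(D, D), Pow(Add(D, -4), -1)) = Mul(Mul(2, D), Pow(Add(-4, D), -1)) = Mul(2, D, Pow(Add(-4, D), -1)))
Pow(Add(Function('Q')(5), 141), 2) = Pow(Add(Mul(2, 5, Pow(Add(-4, 5), -1)), 141), 2) = Pow(Add(Mul(2, 5, Pow(1, -1)), 141), 2) = Pow(Add(Mul(2, 5, 1), 141), 2) = Pow(Add(10, 141), 2) = Pow(151, 2) = 22801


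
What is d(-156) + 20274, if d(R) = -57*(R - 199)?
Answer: 40509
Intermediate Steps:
d(R) = 11343 - 57*R (d(R) = -57*(-199 + R) = 11343 - 57*R)
d(-156) + 20274 = (11343 - 57*(-156)) + 20274 = (11343 + 8892) + 20274 = 20235 + 20274 = 40509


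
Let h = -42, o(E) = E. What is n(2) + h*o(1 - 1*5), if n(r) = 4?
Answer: 172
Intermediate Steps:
n(2) + h*o(1 - 1*5) = 4 - 42*(1 - 1*5) = 4 - 42*(1 - 5) = 4 - 42*(-4) = 4 + 168 = 172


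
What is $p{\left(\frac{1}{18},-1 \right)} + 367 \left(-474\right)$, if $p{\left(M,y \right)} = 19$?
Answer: $-173939$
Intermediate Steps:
$p{\left(\frac{1}{18},-1 \right)} + 367 \left(-474\right) = 19 + 367 \left(-474\right) = 19 - 173958 = -173939$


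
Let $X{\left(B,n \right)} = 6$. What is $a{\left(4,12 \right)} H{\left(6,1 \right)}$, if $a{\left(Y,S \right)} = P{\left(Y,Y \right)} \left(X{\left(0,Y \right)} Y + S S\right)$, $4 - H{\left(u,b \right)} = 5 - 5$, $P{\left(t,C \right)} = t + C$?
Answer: $5376$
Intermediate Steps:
$P{\left(t,C \right)} = C + t$
$H{\left(u,b \right)} = 4$ ($H{\left(u,b \right)} = 4 - \left(5 - 5\right) = 4 - 0 = 4 + 0 = 4$)
$a{\left(Y,S \right)} = 2 Y \left(S^{2} + 6 Y\right)$ ($a{\left(Y,S \right)} = \left(Y + Y\right) \left(6 Y + S S\right) = 2 Y \left(6 Y + S^{2}\right) = 2 Y \left(S^{2} + 6 Y\right)$)
$a{\left(4,12 \right)} H{\left(6,1 \right)} = 2 \cdot 4 \left(12^{2} + 6 \cdot 4\right) 4 = 2 \cdot 4 \left(144 + 24\right) 4 = 2 \cdot 4 \cdot 168 \cdot 4 = 1344 \cdot 4 = 5376$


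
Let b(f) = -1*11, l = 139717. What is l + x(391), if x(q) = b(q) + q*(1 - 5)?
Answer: 138142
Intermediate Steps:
b(f) = -11
x(q) = -11 - 4*q (x(q) = -11 + q*(1 - 5) = -11 + q*(-4) = -11 - 4*q)
l + x(391) = 139717 + (-11 - 4*391) = 139717 + (-11 - 1564) = 139717 - 1575 = 138142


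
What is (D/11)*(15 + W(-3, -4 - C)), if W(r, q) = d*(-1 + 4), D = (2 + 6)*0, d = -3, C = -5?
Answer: 0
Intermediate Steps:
D = 0 (D = 8*0 = 0)
W(r, q) = -9 (W(r, q) = -3*(-1 + 4) = -3*3 = -9)
(D/11)*(15 + W(-3, -4 - C)) = (0/11)*(15 - 9) = (0*(1/11))*6 = 0*6 = 0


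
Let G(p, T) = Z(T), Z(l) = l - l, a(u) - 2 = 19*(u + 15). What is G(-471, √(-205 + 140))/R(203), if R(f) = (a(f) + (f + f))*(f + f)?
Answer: 0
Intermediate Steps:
a(u) = 287 + 19*u (a(u) = 2 + 19*(u + 15) = 2 + 19*(15 + u) = 2 + (285 + 19*u) = 287 + 19*u)
Z(l) = 0
G(p, T) = 0
R(f) = 2*f*(287 + 21*f) (R(f) = ((287 + 19*f) + (f + f))*(f + f) = ((287 + 19*f) + 2*f)*(2*f) = (287 + 21*f)*(2*f) = 2*f*(287 + 21*f))
G(-471, √(-205 + 140))/R(203) = 0/((14*203*(41 + 3*203))) = 0/((14*203*(41 + 609))) = 0/((14*203*650)) = 0/1847300 = 0*(1/1847300) = 0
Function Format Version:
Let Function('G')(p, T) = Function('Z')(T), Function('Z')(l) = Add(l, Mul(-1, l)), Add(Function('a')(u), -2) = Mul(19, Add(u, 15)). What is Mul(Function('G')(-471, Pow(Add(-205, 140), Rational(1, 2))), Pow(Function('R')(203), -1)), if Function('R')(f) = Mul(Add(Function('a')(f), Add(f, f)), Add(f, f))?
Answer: 0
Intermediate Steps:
Function('a')(u) = Add(287, Mul(19, u)) (Function('a')(u) = Add(2, Mul(19, Add(u, 15))) = Add(2, Mul(19, Add(15, u))) = Add(2, Add(285, Mul(19, u))) = Add(287, Mul(19, u)))
Function('Z')(l) = 0
Function('G')(p, T) = 0
Function('R')(f) = Mul(2, f, Add(287, Mul(21, f))) (Function('R')(f) = Mul(Add(Add(287, Mul(19, f)), Add(f, f)), Add(f, f)) = Mul(Add(Add(287, Mul(19, f)), Mul(2, f)), Mul(2, f)) = Mul(Add(287, Mul(21, f)), Mul(2, f)) = Mul(2, f, Add(287, Mul(21, f))))
Mul(Function('G')(-471, Pow(Add(-205, 140), Rational(1, 2))), Pow(Function('R')(203), -1)) = Mul(0, Pow(Mul(14, 203, Add(41, Mul(3, 203))), -1)) = Mul(0, Pow(Mul(14, 203, Add(41, 609)), -1)) = Mul(0, Pow(Mul(14, 203, 650), -1)) = Mul(0, Pow(1847300, -1)) = Mul(0, Rational(1, 1847300)) = 0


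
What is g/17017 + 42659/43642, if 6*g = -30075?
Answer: 253586339/371327957 ≈ 0.68292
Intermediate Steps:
g = -10025/2 (g = (⅙)*(-30075) = -10025/2 ≈ -5012.5)
g/17017 + 42659/43642 = -10025/2/17017 + 42659/43642 = -10025/2*1/17017 + 42659*(1/43642) = -10025/34034 + 42659/43642 = 253586339/371327957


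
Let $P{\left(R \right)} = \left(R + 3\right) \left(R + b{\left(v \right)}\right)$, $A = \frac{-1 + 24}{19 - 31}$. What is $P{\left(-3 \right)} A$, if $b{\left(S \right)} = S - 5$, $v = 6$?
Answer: $0$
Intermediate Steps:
$b{\left(S \right)} = -5 + S$ ($b{\left(S \right)} = S - 5 = -5 + S$)
$A = - \frac{23}{12}$ ($A = \frac{23}{-12} = 23 \left(- \frac{1}{12}\right) = - \frac{23}{12} \approx -1.9167$)
$P{\left(R \right)} = \left(1 + R\right) \left(3 + R\right)$ ($P{\left(R \right)} = \left(R + 3\right) \left(R + \left(-5 + 6\right)\right) = \left(3 + R\right) \left(R + 1\right) = \left(3 + R\right) \left(1 + R\right) = \left(1 + R\right) \left(3 + R\right)$)
$P{\left(-3 \right)} A = \left(3 + \left(-3\right)^{2} + 4 \left(-3\right)\right) \left(- \frac{23}{12}\right) = \left(3 + 9 - 12\right) \left(- \frac{23}{12}\right) = 0 \left(- \frac{23}{12}\right) = 0$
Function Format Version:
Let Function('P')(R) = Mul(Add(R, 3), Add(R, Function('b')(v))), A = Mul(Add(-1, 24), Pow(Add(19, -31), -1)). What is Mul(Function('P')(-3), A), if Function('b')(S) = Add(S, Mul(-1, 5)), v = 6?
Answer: 0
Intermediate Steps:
Function('b')(S) = Add(-5, S) (Function('b')(S) = Add(S, -5) = Add(-5, S))
A = Rational(-23, 12) (A = Mul(23, Pow(-12, -1)) = Mul(23, Rational(-1, 12)) = Rational(-23, 12) ≈ -1.9167)
Function('P')(R) = Mul(Add(1, R), Add(3, R)) (Function('P')(R) = Mul(Add(R, 3), Add(R, Add(-5, 6))) = Mul(Add(3, R), Add(R, 1)) = Mul(Add(3, R), Add(1, R)) = Mul(Add(1, R), Add(3, R)))
Mul(Function('P')(-3), A) = Mul(Add(3, Pow(-3, 2), Mul(4, -3)), Rational(-23, 12)) = Mul(Add(3, 9, -12), Rational(-23, 12)) = Mul(0, Rational(-23, 12)) = 0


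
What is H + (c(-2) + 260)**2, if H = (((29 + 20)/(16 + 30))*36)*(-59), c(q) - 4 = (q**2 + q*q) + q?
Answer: 1624662/23 ≈ 70638.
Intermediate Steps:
c(q) = 4 + q + 2*q**2 (c(q) = 4 + ((q**2 + q*q) + q) = 4 + ((q**2 + q**2) + q) = 4 + (2*q**2 + q) = 4 + (q + 2*q**2) = 4 + q + 2*q**2)
H = -52038/23 (H = ((49/46)*36)*(-59) = (882/23)*(-59) = -52038/23 ≈ -2262.5)
H + (c(-2) + 260)**2 = -52038/23 + ((4 - 2 + 2*(-2)**2) + 260)**2 = -52038/23 + ((4 - 2 + 2*4) + 260)**2 = -52038/23 + ((4 - 2 + 8) + 260)**2 = -52038/23 + (10 + 260)**2 = -52038/23 + 270**2 = -52038/23 + 72900 = 1624662/23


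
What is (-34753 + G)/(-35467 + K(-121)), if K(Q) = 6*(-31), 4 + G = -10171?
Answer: 44928/35653 ≈ 1.2601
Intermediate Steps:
G = -10175 (G = -4 - 10171 = -10175)
K(Q) = -186
(-34753 + G)/(-35467 + K(-121)) = (-34753 - 10175)/(-35467 - 186) = -44928/(-35653) = -44928*(-1/35653) = 44928/35653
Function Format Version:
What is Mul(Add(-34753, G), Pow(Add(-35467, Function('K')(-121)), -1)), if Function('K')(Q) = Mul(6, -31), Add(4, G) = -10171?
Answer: Rational(44928, 35653) ≈ 1.2601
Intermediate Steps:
G = -10175 (G = Add(-4, -10171) = -10175)
Function('K')(Q) = -186
Mul(Add(-34753, G), Pow(Add(-35467, Function('K')(-121)), -1)) = Mul(Add(-34753, -10175), Pow(Add(-35467, -186), -1)) = Mul(-44928, Pow(-35653, -1)) = Mul(-44928, Rational(-1, 35653)) = Rational(44928, 35653)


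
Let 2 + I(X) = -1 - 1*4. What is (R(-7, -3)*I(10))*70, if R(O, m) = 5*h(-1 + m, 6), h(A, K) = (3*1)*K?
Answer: -44100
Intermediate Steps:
h(A, K) = 3*K
I(X) = -7 (I(X) = -2 + (-1 - 1*4) = -2 + (-1 - 4) = -2 - 5 = -7)
R(O, m) = 90 (R(O, m) = 5*(3*6) = 5*18 = 90)
(R(-7, -3)*I(10))*70 = (90*(-7))*70 = -630*70 = -44100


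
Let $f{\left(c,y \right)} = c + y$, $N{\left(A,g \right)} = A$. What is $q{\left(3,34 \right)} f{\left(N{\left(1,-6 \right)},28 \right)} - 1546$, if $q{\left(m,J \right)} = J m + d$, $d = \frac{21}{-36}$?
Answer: $\frac{16741}{12} \approx 1395.1$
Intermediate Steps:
$d = - \frac{7}{12}$ ($d = 21 \left(- \frac{1}{36}\right) = - \frac{7}{12} \approx -0.58333$)
$q{\left(m,J \right)} = - \frac{7}{12} + J m$ ($q{\left(m,J \right)} = J m - \frac{7}{12} = - \frac{7}{12} + J m$)
$q{\left(3,34 \right)} f{\left(N{\left(1,-6 \right)},28 \right)} - 1546 = \left(- \frac{7}{12} + 34 \cdot 3\right) \left(1 + 28\right) - 1546 = \left(- \frac{7}{12} + 102\right) 29 - 1546 = \frac{1217}{12} \cdot 29 - 1546 = \frac{35293}{12} - 1546 = \frac{16741}{12}$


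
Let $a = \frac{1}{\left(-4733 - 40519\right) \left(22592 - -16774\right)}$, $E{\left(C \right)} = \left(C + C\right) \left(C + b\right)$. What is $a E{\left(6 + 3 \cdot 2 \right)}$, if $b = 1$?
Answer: $- \frac{13}{74224593} \approx -1.7514 \cdot 10^{-7}$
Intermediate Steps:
$E{\left(C \right)} = 2 C \left(1 + C\right)$ ($E{\left(C \right)} = \left(C + C\right) \left(C + 1\right) = 2 C \left(1 + C\right)$)
$a = - \frac{1}{1781390232}$ ($a = \frac{1}{\left(-45252\right) \left(22592 + 16774\right)} = - \frac{1}{45252 \cdot 39366} = \left(- \frac{1}{45252}\right) \frac{1}{39366} = - \frac{1}{1781390232} \approx -5.6136 \cdot 10^{-10}$)
$a E{\left(6 + 3 \cdot 2 \right)} = - \frac{2 \left(6 + 3 \cdot 2\right) \left(1 + \left(6 + 3 \cdot 2\right)\right)}{1781390232} = - \frac{2 \left(6 + 6\right) \left(1 + \left(6 + 6\right)\right)}{1781390232} = - \frac{2 \cdot 12 \left(1 + 12\right)}{1781390232} = - \frac{2 \cdot 12 \cdot 13}{1781390232} = \left(- \frac{1}{1781390232}\right) 312 = - \frac{13}{74224593}$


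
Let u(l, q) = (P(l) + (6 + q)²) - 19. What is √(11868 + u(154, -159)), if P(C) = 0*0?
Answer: 17*√122 ≈ 187.77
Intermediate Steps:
P(C) = 0
u(l, q) = -19 + (6 + q)² (u(l, q) = (0 + (6 + q)²) - 19 = (6 + q)² - 19 = -19 + (6 + q)²)
√(11868 + u(154, -159)) = √(11868 + (-19 + (6 - 159)²)) = √(11868 + (-19 + (-153)²)) = √(11868 + (-19 + 23409)) = √(11868 + 23390) = √35258 = 17*√122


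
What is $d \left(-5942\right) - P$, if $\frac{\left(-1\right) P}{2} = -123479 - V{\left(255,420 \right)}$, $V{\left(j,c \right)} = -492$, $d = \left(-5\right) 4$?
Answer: $-127134$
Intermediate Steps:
$d = -20$
$P = 245974$ ($P = - 2 \left(-123479 - -492\right) = - 2 \left(-123479 + 492\right) = \left(-2\right) \left(-122987\right) = 245974$)
$d \left(-5942\right) - P = \left(-20\right) \left(-5942\right) - 245974 = 118840 - 245974 = -127134$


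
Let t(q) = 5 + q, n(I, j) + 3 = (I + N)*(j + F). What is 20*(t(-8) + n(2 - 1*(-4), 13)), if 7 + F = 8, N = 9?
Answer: 4080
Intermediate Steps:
F = 1 (F = -7 + 8 = 1)
n(I, j) = -3 + (1 + j)*(9 + I) (n(I, j) = -3 + (I + 9)*(j + 1) = -3 + (9 + I)*(1 + j) = -3 + (1 + j)*(9 + I))
20*(t(-8) + n(2 - 1*(-4), 13)) = 20*((5 - 8) + (6 + (2 - 1*(-4)) + 9*13 + (2 - 1*(-4))*13)) = 20*(-3 + (6 + (2 + 4) + 117 + (2 + 4)*13)) = 20*(-3 + (6 + 6 + 117 + 6*13)) = 20*(-3 + (6 + 6 + 117 + 78)) = 20*(-3 + 207) = 20*204 = 4080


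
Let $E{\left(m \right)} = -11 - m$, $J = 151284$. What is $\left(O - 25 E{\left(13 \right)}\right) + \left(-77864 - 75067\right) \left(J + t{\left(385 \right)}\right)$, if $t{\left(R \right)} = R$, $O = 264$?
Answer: $-23194890975$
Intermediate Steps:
$\left(O - 25 E{\left(13 \right)}\right) + \left(-77864 - 75067\right) \left(J + t{\left(385 \right)}\right) = \left(264 - 25 \left(-11 - 13\right)\right) + \left(-77864 - 75067\right) \left(151284 + 385\right) = \left(264 - 25 \left(-11 - 13\right)\right) - 23194891839 = \left(264 - -600\right) - 23194891839 = \left(264 + 600\right) - 23194891839 = 864 - 23194891839 = -23194890975$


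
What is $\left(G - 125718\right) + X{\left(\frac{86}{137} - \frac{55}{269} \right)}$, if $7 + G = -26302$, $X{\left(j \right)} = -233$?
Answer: $-152260$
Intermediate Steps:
$G = -26309$ ($G = -7 - 26302 = -26309$)
$\left(G - 125718\right) + X{\left(\frac{86}{137} - \frac{55}{269} \right)} = \left(-26309 - 125718\right) - 233 = -152027 - 233 = -152260$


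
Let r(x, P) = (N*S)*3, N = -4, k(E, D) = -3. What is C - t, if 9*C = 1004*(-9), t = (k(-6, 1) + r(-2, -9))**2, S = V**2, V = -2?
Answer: -3605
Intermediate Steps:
S = 4 (S = (-2)**2 = 4)
r(x, P) = -48 (r(x, P) = -4*4*3 = -16*3 = -48)
t = 2601 (t = (-3 - 48)**2 = (-51)**2 = 2601)
C = -1004 (C = (1004*(-9))/9 = (1/9)*(-9036) = -1004)
C - t = -1004 - 1*2601 = -1004 - 2601 = -3605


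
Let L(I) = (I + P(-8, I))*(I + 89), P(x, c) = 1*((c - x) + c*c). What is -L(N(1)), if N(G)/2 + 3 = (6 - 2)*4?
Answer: -84640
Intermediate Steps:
P(x, c) = c + c**2 - x (P(x, c) = 1*((c - x) + c**2) = 1*(c + c**2 - x) = c + c**2 - x)
N(G) = 26 (N(G) = -6 + 2*((6 - 2)*4) = -6 + 2*(4*4) = -6 + 2*16 = -6 + 32 = 26)
L(I) = (89 + I)*(8 + I**2 + 2*I) (L(I) = (I + (I + I**2 - 1*(-8)))*(I + 89) = (I + (I + I**2 + 8))*(89 + I) = (I + (8 + I + I**2))*(89 + I) = (8 + I**2 + 2*I)*(89 + I) = (89 + I)*(8 + I**2 + 2*I))
-L(N(1)) = -(712 + 26**3 + 91*26**2 + 186*26) = -(712 + 17576 + 91*676 + 4836) = -(712 + 17576 + 61516 + 4836) = -1*84640 = -84640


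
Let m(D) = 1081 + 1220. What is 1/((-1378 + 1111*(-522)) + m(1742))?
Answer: -1/579019 ≈ -1.7271e-6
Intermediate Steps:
m(D) = 2301
1/((-1378 + 1111*(-522)) + m(1742)) = 1/((-1378 + 1111*(-522)) + 2301) = 1/((-1378 - 579942) + 2301) = 1/(-581320 + 2301) = 1/(-579019) = -1/579019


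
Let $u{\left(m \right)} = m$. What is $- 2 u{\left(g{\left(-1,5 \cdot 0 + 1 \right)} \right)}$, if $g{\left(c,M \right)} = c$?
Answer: $2$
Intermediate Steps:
$- 2 u{\left(g{\left(-1,5 \cdot 0 + 1 \right)} \right)} = \left(-2\right) \left(-1\right) = 2$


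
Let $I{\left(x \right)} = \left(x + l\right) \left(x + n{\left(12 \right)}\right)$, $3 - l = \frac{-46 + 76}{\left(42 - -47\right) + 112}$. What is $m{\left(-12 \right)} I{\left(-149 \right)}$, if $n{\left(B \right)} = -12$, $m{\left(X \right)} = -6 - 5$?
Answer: $- \frac{17341632}{67} \approx -2.5883 \cdot 10^{5}$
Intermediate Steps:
$m{\left(X \right)} = -11$ ($m{\left(X \right)} = -6 - 5 = -11$)
$l = \frac{191}{67}$ ($l = 3 - \frac{-46 + 76}{\left(42 - -47\right) + 112} = 3 - \frac{30}{\left(42 + 47\right) + 112} = 3 - \frac{30}{89 + 112} = 3 - \frac{30}{201} = 3 - 30 \cdot \frac{1}{201} = 3 - \frac{10}{67} = \frac{191}{67} \approx 2.8507$)
$I{\left(x \right)} = \left(-12 + x\right) \left(\frac{191}{67} + x\right)$ ($I{\left(x \right)} = \left(x + \frac{191}{67}\right) \left(x - 12\right) = \left(\frac{191}{67} + x\right) \left(-12 + x\right) = \left(-12 + x\right) \left(\frac{191}{67} + x\right)$)
$m{\left(-12 \right)} I{\left(-149 \right)} = - 11 \left(- \frac{2292}{67} + \left(-149\right)^{2} - - \frac{91337}{67}\right) = - 11 \left(- \frac{2292}{67} + 22201 + \frac{91337}{67}\right) = \left(-11\right) \frac{1576512}{67} = - \frac{17341632}{67}$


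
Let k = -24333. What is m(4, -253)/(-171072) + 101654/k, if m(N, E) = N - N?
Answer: -101654/24333 ≈ -4.1776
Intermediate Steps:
m(N, E) = 0
m(4, -253)/(-171072) + 101654/k = 0/(-171072) + 101654/(-24333) = 0*(-1/171072) + 101654*(-1/24333) = 0 - 101654/24333 = -101654/24333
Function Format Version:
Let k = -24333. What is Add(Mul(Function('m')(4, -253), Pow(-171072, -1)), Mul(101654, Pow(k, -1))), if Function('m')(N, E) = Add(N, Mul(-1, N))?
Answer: Rational(-101654, 24333) ≈ -4.1776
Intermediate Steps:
Function('m')(N, E) = 0
Add(Mul(Function('m')(4, -253), Pow(-171072, -1)), Mul(101654, Pow(k, -1))) = Add(Mul(0, Pow(-171072, -1)), Mul(101654, Pow(-24333, -1))) = Add(Mul(0, Rational(-1, 171072)), Mul(101654, Rational(-1, 24333))) = Add(0, Rational(-101654, 24333)) = Rational(-101654, 24333)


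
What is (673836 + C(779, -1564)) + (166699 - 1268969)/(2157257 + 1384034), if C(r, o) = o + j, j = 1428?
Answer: 183520511110/272407 ≈ 6.7370e+5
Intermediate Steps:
C(r, o) = 1428 + o (C(r, o) = o + 1428 = 1428 + o)
(673836 + C(779, -1564)) + (166699 - 1268969)/(2157257 + 1384034) = (673836 + (1428 - 1564)) + (166699 - 1268969)/(2157257 + 1384034) = (673836 - 136) - 1102270/3541291 = 673700 - 1102270*1/3541291 = 673700 - 84790/272407 = 183520511110/272407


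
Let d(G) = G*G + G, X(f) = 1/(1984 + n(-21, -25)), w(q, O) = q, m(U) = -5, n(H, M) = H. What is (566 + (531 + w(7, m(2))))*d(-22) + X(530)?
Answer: 1001224225/1963 ≈ 5.1005e+5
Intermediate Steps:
X(f) = 1/1963 (X(f) = 1/(1984 - 21) = 1/1963)
d(G) = G + G² (d(G) = G² + G = G + G²)
(566 + (531 + w(7, m(2))))*d(-22) + X(530) = (566 + (531 + 7))*(-22*(1 - 22)) + 1/1963 = (566 + 538)*(-22*(-21)) + 1/1963 = 1104*462 + 1/1963 = 510048 + 1/1963 = 1001224225/1963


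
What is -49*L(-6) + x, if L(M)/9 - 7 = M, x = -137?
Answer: -578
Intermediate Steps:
L(M) = 63 + 9*M
-49*L(-6) + x = -49*(63 + 9*(-6)) - 137 = -49*(63 - 54) - 137 = -49*9 - 137 = -441 - 137 = -578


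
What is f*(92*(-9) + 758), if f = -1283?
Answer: 89810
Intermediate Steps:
f*(92*(-9) + 758) = -1283*(92*(-9) + 758) = -1283*(-828 + 758) = -1283*(-70) = 89810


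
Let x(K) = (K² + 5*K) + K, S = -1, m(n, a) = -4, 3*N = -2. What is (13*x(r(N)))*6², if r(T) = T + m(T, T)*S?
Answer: 14560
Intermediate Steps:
N = -⅔ (N = (⅓)*(-2) = -⅔ ≈ -0.66667)
r(T) = 4 + T (r(T) = T - 4*(-1) = T + 4 = 4 + T)
x(K) = K² + 6*K
(13*x(r(N)))*6² = (13*((4 - ⅔)*(6 + (4 - ⅔))))*6² = (13*(10*(6 + 10/3)/3))*36 = (13*((10/3)*(28/3)))*36 = (13*(280/9))*36 = (3640/9)*36 = 14560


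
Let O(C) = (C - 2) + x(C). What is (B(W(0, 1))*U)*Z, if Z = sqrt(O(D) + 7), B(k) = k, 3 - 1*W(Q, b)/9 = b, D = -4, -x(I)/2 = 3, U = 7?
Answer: 126*I*sqrt(5) ≈ 281.74*I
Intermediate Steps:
x(I) = -6 (x(I) = -2*3 = -6)
W(Q, b) = 27 - 9*b
O(C) = -8 + C (O(C) = (C - 2) - 6 = (-2 + C) - 6 = -8 + C)
Z = I*sqrt(5) (Z = sqrt((-8 - 4) + 7) = sqrt(-12 + 7) = sqrt(-5) = I*sqrt(5) ≈ 2.2361*I)
(B(W(0, 1))*U)*Z = ((27 - 9*1)*7)*(I*sqrt(5)) = ((27 - 9)*7)*(I*sqrt(5)) = (18*7)*(I*sqrt(5)) = 126*(I*sqrt(5)) = 126*I*sqrt(5)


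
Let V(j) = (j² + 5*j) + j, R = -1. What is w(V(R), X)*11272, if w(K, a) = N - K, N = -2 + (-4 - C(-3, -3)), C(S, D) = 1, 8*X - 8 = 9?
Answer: -22544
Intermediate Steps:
X = 17/8 (X = 1 + (⅛)*9 = 1 + 9/8 = 17/8 ≈ 2.1250)
V(j) = j² + 6*j
N = -7 (N = -2 + (-4 - 1*1) = -2 + (-4 - 1) = -2 - 5 = -7)
w(K, a) = -7 - K
w(V(R), X)*11272 = (-7 - (-1)*(6 - 1))*11272 = (-7 - (-1)*5)*11272 = (-7 - 1*(-5))*11272 = (-7 + 5)*11272 = -2*11272 = -22544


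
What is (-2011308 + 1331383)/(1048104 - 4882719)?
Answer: 135985/766923 ≈ 0.17731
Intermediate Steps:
(-2011308 + 1331383)/(1048104 - 4882719) = -679925/(-3834615) = -679925*(-1/3834615) = 135985/766923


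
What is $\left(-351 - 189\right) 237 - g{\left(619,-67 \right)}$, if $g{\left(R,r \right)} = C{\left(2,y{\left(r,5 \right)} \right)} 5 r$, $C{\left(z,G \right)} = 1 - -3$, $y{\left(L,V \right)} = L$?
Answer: $-126640$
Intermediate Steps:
$C{\left(z,G \right)} = 4$ ($C{\left(z,G \right)} = 1 + 3 = 4$)
$g{\left(R,r \right)} = 20 r$ ($g{\left(R,r \right)} = 4 \cdot 5 r = 20 r$)
$\left(-351 - 189\right) 237 - g{\left(619,-67 \right)} = \left(-351 - 189\right) 237 - 20 \left(-67\right) = \left(-540\right) 237 - -1340 = -127980 + 1340 = -126640$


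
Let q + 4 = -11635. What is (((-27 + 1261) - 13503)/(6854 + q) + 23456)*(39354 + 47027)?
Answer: 9696200650249/4785 ≈ 2.0264e+9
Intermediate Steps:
q = -11639 (q = -4 - 11635 = -11639)
(((-27 + 1261) - 13503)/(6854 + q) + 23456)*(39354 + 47027) = (((-27 + 1261) - 13503)/(6854 - 11639) + 23456)*(39354 + 47027) = ((1234 - 13503)/(-4785) + 23456)*86381 = (-12269*(-1/4785) + 23456)*86381 = (12269/4785 + 23456)*86381 = (112249229/4785)*86381 = 9696200650249/4785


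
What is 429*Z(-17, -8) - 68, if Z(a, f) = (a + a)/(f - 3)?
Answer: 1258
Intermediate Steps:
Z(a, f) = 2*a/(-3 + f) (Z(a, f) = (2*a)/(-3 + f) = 2*a/(-3 + f))
429*Z(-17, -8) - 68 = 429*(2*(-17)/(-3 - 8)) - 68 = 429*(2*(-17)/(-11)) - 68 = 429*(2*(-17)*(-1/11)) - 68 = 429*(34/11) - 68 = 1326 - 68 = 1258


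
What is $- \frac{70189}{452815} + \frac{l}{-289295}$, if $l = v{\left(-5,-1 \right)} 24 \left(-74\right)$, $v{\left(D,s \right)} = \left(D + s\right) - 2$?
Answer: $- \frac{1069556891}{5239884617} \approx -0.20412$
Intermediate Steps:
$v{\left(D,s \right)} = -2 + D + s$
$l = 14208$ ($l = \left(-2 - 5 - 1\right) 24 \left(-74\right) = \left(-8\right) 24 \left(-74\right) = \left(-192\right) \left(-74\right) = 14208$)
$- \frac{70189}{452815} + \frac{l}{-289295} = - \frac{70189}{452815} + \frac{14208}{-289295} = \left(-70189\right) \frac{1}{452815} + 14208 \left(- \frac{1}{289295}\right) = - \frac{70189}{452815} - \frac{14208}{289295} = - \frac{1069556891}{5239884617}$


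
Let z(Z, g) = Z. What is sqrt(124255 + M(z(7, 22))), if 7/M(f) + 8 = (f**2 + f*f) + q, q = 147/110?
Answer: sqrt(12542581915485)/10047 ≈ 352.50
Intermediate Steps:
q = 147/110 (q = 147*(1/110) = 147/110 ≈ 1.3364)
M(f) = 7/(-733/110 + 2*f**2) (M(f) = 7/(-8 + ((f**2 + f*f) + 147/110)) = 7/(-8 + ((f**2 + f**2) + 147/110)) = 7/(-8 + (2*f**2 + 147/110)) = 7/(-8 + (147/110 + 2*f**2)) = 7/(-733/110 + 2*f**2))
sqrt(124255 + M(z(7, 22))) = sqrt(124255 + 770/(-733 + 220*7**2)) = sqrt(124255 + 770/(-733 + 220*49)) = sqrt(124255 + 770/(-733 + 10780)) = sqrt(124255 + 770/10047) = sqrt(1248390755/10047) = sqrt(12542581915485)/10047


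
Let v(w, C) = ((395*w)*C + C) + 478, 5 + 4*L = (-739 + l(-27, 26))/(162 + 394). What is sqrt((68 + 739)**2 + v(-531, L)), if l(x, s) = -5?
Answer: sqrt(19013277491)/139 ≈ 992.00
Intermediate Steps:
L = -881/556 (L = -5/4 + ((-739 - 5)/(162 + 394))/4 = -5/4 + (-744/556)/4 = -5/4 + (-744*1/556)/4 = -5/4 + (1/4)*(-186/139) = -5/4 - 93/278 = -881/556 ≈ -1.5845)
v(w, C) = 478 + C + 395*C*w (v(w, C) = (395*C*w + C) + 478 = (C + 395*C*w) + 478 = 478 + C + 395*C*w)
sqrt((68 + 739)**2 + v(-531, L)) = sqrt((68 + 739)**2 + (478 - 881/556 + 395*(-881/556)*(-531))) = sqrt(807**2 + (478 - 881/556 + 184785345/556)) = sqrt(651249 + 46262558/139) = sqrt(136786169/139) = sqrt(19013277491)/139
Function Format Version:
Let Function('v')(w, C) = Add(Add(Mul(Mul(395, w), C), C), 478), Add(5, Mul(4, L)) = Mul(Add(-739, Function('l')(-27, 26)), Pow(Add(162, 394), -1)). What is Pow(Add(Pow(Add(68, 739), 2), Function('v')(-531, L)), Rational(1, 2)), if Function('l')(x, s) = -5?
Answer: Mul(Rational(1, 139), Pow(19013277491, Rational(1, 2))) ≈ 992.00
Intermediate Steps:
L = Rational(-881, 556) (L = Add(Rational(-5, 4), Mul(Rational(1, 4), Mul(Add(-739, -5), Pow(Add(162, 394), -1)))) = Add(Rational(-5, 4), Mul(Rational(1, 4), Mul(-744, Pow(556, -1)))) = Add(Rational(-5, 4), Mul(Rational(1, 4), Mul(-744, Rational(1, 556)))) = Add(Rational(-5, 4), Mul(Rational(1, 4), Rational(-186, 139))) = Add(Rational(-5, 4), Rational(-93, 278)) = Rational(-881, 556) ≈ -1.5845)
Function('v')(w, C) = Add(478, C, Mul(395, C, w)) (Function('v')(w, C) = Add(Add(Mul(395, C, w), C), 478) = Add(Add(C, Mul(395, C, w)), 478) = Add(478, C, Mul(395, C, w)))
Pow(Add(Pow(Add(68, 739), 2), Function('v')(-531, L)), Rational(1, 2)) = Pow(Add(Pow(Add(68, 739), 2), Add(478, Rational(-881, 556), Mul(395, Rational(-881, 556), -531))), Rational(1, 2)) = Pow(Add(Pow(807, 2), Add(478, Rational(-881, 556), Rational(184785345, 556))), Rational(1, 2)) = Pow(Add(651249, Rational(46262558, 139)), Rational(1, 2)) = Pow(Rational(136786169, 139), Rational(1, 2)) = Mul(Rational(1, 139), Pow(19013277491, Rational(1, 2)))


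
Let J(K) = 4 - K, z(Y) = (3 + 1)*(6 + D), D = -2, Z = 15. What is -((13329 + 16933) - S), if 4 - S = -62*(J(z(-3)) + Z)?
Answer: -30072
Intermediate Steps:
z(Y) = 16 (z(Y) = (3 + 1)*(6 - 2) = 4*4 = 16)
S = 190 (S = 4 - (-62)*((4 - 1*16) + 15) = 4 - (-62)*((4 - 16) + 15) = 4 - (-62)*(-12 + 15) = 4 - (-62)*3 = 4 - 1*(-186) = 4 + 186 = 190)
-((13329 + 16933) - S) = -((13329 + 16933) - 1*190) = -(30262 - 190) = -1*30072 = -30072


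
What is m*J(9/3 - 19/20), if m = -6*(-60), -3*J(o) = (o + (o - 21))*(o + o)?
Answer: 41574/5 ≈ 8314.8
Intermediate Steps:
J(o) = -2*o*(-21 + 2*o)/3 (J(o) = -(o + (o - 21))*(o + o)/3 = -(o + (-21 + o))*2*o/3 = -(-21 + 2*o)*2*o/3 = -2*o*(-21 + 2*o)/3)
m = 360
m*J(9/3 - 19/20) = 360*(2*(9/3 - 19/20)*(21 - 2*(9/3 - 19/20))/3) = 360*(2*(9*(⅓) - 19*1/20)*(21 - 2*(9*(⅓) - 19*1/20))/3) = 360*(2*(3 - 19/20)*(21 - 2*(3 - 19/20))/3) = 360*((⅔)*(41/20)*(21 - 2*41/20)) = 360*((⅔)*(41/20)*(21 - 41/10)) = 360*((⅔)*(41/20)*(169/10)) = 360*(6929/300) = 41574/5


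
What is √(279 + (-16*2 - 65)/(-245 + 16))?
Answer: 2*√3663313/229 ≈ 16.716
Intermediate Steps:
√(279 + (-16*2 - 65)/(-245 + 16)) = √(279 + (-32 - 65)/(-229)) = √(279 - 97*(-1/229)) = √(279 + 97/229) = √(63988/229) = 2*√3663313/229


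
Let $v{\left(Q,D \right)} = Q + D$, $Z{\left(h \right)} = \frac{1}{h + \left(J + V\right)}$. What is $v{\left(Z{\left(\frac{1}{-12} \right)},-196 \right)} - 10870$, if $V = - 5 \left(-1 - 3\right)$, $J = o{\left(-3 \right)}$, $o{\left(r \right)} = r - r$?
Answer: $- \frac{2644762}{239} \approx -11066.0$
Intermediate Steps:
$o{\left(r \right)} = 0$
$J = 0$
$V = 20$ ($V = \left(-5\right) \left(-4\right) = 20$)
$Z{\left(h \right)} = \frac{1}{20 + h}$ ($Z{\left(h \right)} = \frac{1}{h + \left(0 + 20\right)} = \frac{1}{h + 20} = \frac{1}{20 + h}$)
$v{\left(Q,D \right)} = D + Q$
$v{\left(Z{\left(\frac{1}{-12} \right)},-196 \right)} - 10870 = \left(-196 + \frac{1}{20 + \frac{1}{-12}}\right) - 10870 = \left(-196 + \frac{1}{20 - \frac{1}{12}}\right) - 10870 = \left(-196 + \frac{1}{\frac{239}{12}}\right) - 10870 = \left(-196 + \frac{12}{239}\right) - 10870 = - \frac{46832}{239} - 10870 = - \frac{2644762}{239}$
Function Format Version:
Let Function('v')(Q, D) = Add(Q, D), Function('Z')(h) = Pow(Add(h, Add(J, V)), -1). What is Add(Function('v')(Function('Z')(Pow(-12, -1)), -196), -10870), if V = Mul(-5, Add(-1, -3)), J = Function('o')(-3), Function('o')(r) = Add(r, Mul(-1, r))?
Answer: Rational(-2644762, 239) ≈ -11066.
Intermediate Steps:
Function('o')(r) = 0
J = 0
V = 20 (V = Mul(-5, -4) = 20)
Function('Z')(h) = Pow(Add(20, h), -1) (Function('Z')(h) = Pow(Add(h, Add(0, 20)), -1) = Pow(Add(h, 20), -1) = Pow(Add(20, h), -1))
Function('v')(Q, D) = Add(D, Q)
Add(Function('v')(Function('Z')(Pow(-12, -1)), -196), -10870) = Add(Add(-196, Pow(Add(20, Pow(-12, -1)), -1)), -10870) = Add(Add(-196, Pow(Add(20, Rational(-1, 12)), -1)), -10870) = Add(Add(-196, Pow(Rational(239, 12), -1)), -10870) = Add(Add(-196, Rational(12, 239)), -10870) = Add(Rational(-46832, 239), -10870) = Rational(-2644762, 239)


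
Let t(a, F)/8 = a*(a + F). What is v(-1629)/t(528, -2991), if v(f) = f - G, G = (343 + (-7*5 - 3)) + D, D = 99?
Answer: 2033/10403712 ≈ 0.00019541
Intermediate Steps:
G = 404 (G = (343 + (-7*5 - 3)) + 99 = (343 + (-35 - 3)) + 99 = (343 - 38) + 99 = 305 + 99 = 404)
t(a, F) = 8*a*(F + a) (t(a, F) = 8*(a*(a + F)) = 8*(a*(F + a)) = 8*a*(F + a))
v(f) = -404 + f (v(f) = f - 1*404 = f - 404 = -404 + f)
v(-1629)/t(528, -2991) = (-404 - 1629)/((8*528*(-2991 + 528))) = -2033/(8*528*(-2463)) = -2033/(-10403712) = -2033*(-1/10403712) = 2033/10403712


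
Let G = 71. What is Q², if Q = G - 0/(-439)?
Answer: 5041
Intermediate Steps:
Q = 71 (Q = 71 - 0/(-439) = 71 - 0*(-1)/439 = 71 - 1*0 = 71 + 0 = 71)
Q² = 71² = 5041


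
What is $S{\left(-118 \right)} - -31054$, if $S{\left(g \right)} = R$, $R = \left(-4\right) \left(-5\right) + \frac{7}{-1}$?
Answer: $31067$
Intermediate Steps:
$R = 13$ ($R = 20 + 7 \left(-1\right) = 20 - 7 = 13$)
$S{\left(g \right)} = 13$
$S{\left(-118 \right)} - -31054 = 13 - -31054 = 13 + 31054 = 31067$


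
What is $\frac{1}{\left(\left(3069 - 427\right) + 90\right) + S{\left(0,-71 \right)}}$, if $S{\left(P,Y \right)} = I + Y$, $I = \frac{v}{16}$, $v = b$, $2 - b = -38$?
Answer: $\frac{2}{5327} \approx 0.00037545$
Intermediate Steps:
$b = 40$ ($b = 2 - -38 = 2 + 38 = 40$)
$v = 40$
$I = \frac{5}{2}$ ($I = \frac{40}{16} = 40 \cdot \frac{1}{16} = \frac{5}{2} \approx 2.5$)
$S{\left(P,Y \right)} = \frac{5}{2} + Y$
$\frac{1}{\left(\left(3069 - 427\right) + 90\right) + S{\left(0,-71 \right)}} = \frac{1}{\left(\left(3069 - 427\right) + 90\right) + \left(\frac{5}{2} - 71\right)} = \frac{1}{\left(2642 + 90\right) - \frac{137}{2}} = \frac{1}{2732 - \frac{137}{2}} = \frac{1}{\frac{5327}{2}} = \frac{2}{5327}$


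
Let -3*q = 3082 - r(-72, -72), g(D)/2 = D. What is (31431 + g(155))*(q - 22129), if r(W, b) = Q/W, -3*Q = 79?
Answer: -476280846725/648 ≈ -7.3500e+8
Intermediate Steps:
Q = -79/3 (Q = -⅓*79 = -79/3 ≈ -26.333)
g(D) = 2*D
r(W, b) = -79/(3*W)
q = -665633/648 (q = -(3082 - (-79)/(3*(-72)))/3 = -(3082 - (-79)*(-1)/(3*72))/3 = -(3082 - 1*79/216)/3 = -(3082 - 79/216)/3 = -⅓*665633/216 = -665633/648 ≈ -1027.2)
(31431 + g(155))*(q - 22129) = (31431 + 2*155)*(-665633/648 - 22129) = (31431 + 310)*(-15005225/648) = 31741*(-15005225/648) = -476280846725/648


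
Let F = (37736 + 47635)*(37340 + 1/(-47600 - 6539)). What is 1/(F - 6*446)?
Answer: 54139/172581622285125 ≈ 3.1370e-10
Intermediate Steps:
F = 172581767161089/54139 (F = 85371*(37340 + 1/(-54139)) = 85371*(37340 - 1/54139) = 85371*(2021550259/54139) = 172581767161089/54139 ≈ 3.1878e+9)
1/(F - 6*446) = 1/(172581767161089/54139 - 6*446) = 1/(172581767161089/54139 - 2676) = 1/(172581622285125/54139) = 54139/172581622285125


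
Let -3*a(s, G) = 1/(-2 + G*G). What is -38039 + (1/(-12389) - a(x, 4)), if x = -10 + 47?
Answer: -19793124835/520338 ≈ -38039.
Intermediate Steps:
x = 37
a(s, G) = -1/(3*(-2 + G²)) (a(s, G) = -1/(3*(-2 + G*G)) = -1/(3*(-2 + G²)))
-38039 + (1/(-12389) - a(x, 4)) = -38039 + (1/(-12389) - (-1)/(-6 + 3*4²)) = -38039 + (-1/12389 - (-1)/(-6 + 3*16)) = -38039 + (-1/12389 - (-1)/(-6 + 48)) = -38039 + (-1/12389 - (-1)/42) = -38039 + (-1/12389 - 1*(-1/42)) = -38039 + (-1/12389 + 1/42) = -38039 + 12347/520338 = -19793124835/520338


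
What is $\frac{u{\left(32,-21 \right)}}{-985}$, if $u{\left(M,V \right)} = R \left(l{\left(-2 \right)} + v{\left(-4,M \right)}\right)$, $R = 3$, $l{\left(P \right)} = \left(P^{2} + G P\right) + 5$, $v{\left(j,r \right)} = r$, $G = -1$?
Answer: $- \frac{129}{985} \approx -0.13096$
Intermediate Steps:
$l{\left(P \right)} = 5 + P^{2} - P$ ($l{\left(P \right)} = \left(P^{2} - P\right) + 5 = 5 + P^{2} - P$)
$u{\left(M,V \right)} = 33 + 3 M$ ($u{\left(M,V \right)} = 3 \left(\left(5 + \left(-2\right)^{2} - -2\right) + M\right) = 3 \left(\left(5 + 4 + 2\right) + M\right) = 3 \left(11 + M\right) = 33 + 3 M$)
$\frac{u{\left(32,-21 \right)}}{-985} = \frac{33 + 3 \cdot 32}{-985} = \left(33 + 96\right) \left(- \frac{1}{985}\right) = 129 \left(- \frac{1}{985}\right) = - \frac{129}{985}$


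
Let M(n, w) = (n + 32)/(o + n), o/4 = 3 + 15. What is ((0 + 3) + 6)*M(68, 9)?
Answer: 45/7 ≈ 6.4286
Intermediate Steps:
o = 72 (o = 4*(3 + 15) = 4*18 = 72)
M(n, w) = (32 + n)/(72 + n) (M(n, w) = (n + 32)/(72 + n) = (32 + n)/(72 + n))
((0 + 3) + 6)*M(68, 9) = ((0 + 3) + 6)*((32 + 68)/(72 + 68)) = (3 + 6)*(100/140) = 9*((1/140)*100) = 9*(5/7) = 45/7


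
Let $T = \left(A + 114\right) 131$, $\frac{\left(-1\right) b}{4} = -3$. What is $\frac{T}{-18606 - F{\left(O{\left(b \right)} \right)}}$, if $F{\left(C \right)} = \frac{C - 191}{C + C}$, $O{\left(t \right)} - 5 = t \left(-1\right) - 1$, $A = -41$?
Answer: $- \frac{153008}{297895} \approx -0.51363$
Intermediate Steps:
$b = 12$ ($b = \left(-4\right) \left(-3\right) = 12$)
$O{\left(t \right)} = 4 - t$ ($O{\left(t \right)} = 5 + \left(t \left(-1\right) - 1\right) = 5 - \left(1 + t\right) = 4 - t$)
$T = 9563$ ($T = \left(-41 + 114\right) 131 = 73 \cdot 131 = 9563$)
$F{\left(C \right)} = \frac{-191 + C}{2 C}$
$\frac{T}{-18606 - F{\left(O{\left(b \right)} \right)}} = \frac{9563}{-18606 - \frac{-191 + \left(4 - 12\right)}{2 \left(4 - 12\right)}} = \frac{9563}{-18606 - \frac{-191 - 8}{2 \left(-8\right)}} = \frac{9563}{-18606 - \frac{1}{2} \left(- \frac{1}{8}\right) \left(-199\right)} = \frac{9563}{-18606 - \frac{199}{16}} = \frac{9563}{- \frac{297895}{16}} = 9563 \left(- \frac{16}{297895}\right) = - \frac{153008}{297895}$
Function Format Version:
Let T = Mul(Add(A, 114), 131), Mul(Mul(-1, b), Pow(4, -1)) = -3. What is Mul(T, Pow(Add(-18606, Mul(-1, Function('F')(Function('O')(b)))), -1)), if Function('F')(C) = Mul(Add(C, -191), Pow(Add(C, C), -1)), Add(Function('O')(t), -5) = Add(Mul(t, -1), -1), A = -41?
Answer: Rational(-153008, 297895) ≈ -0.51363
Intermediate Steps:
b = 12 (b = Mul(-4, -3) = 12)
Function('O')(t) = Add(4, Mul(-1, t)) (Function('O')(t) = Add(5, Add(Mul(t, -1), -1)) = Add(5, Add(Mul(-1, t), -1)) = Add(5, Add(-1, Mul(-1, t))) = Add(4, Mul(-1, t)))
T = 9563 (T = Mul(Add(-41, 114), 131) = Mul(73, 131) = 9563)
Function('F')(C) = Mul(Rational(1, 2), Pow(C, -1), Add(-191, C)) (Function('F')(C) = Mul(Add(-191, C), Pow(Mul(2, C), -1)) = Mul(Add(-191, C), Mul(Rational(1, 2), Pow(C, -1))) = Mul(Rational(1, 2), Pow(C, -1), Add(-191, C)))
Mul(T, Pow(Add(-18606, Mul(-1, Function('F')(Function('O')(b)))), -1)) = Mul(9563, Pow(Add(-18606, Mul(-1, Mul(Rational(1, 2), Pow(Add(4, Mul(-1, 12)), -1), Add(-191, Add(4, Mul(-1, 12)))))), -1)) = Mul(9563, Pow(Add(-18606, Mul(-1, Mul(Rational(1, 2), Pow(Add(4, -12), -1), Add(-191, Add(4, -12))))), -1)) = Mul(9563, Pow(Add(-18606, Mul(-1, Mul(Rational(1, 2), Pow(-8, -1), Add(-191, -8)))), -1)) = Mul(9563, Pow(Add(-18606, Mul(-1, Mul(Rational(1, 2), Rational(-1, 8), -199))), -1)) = Mul(9563, Pow(Add(-18606, Mul(-1, Rational(199, 16))), -1)) = Mul(9563, Pow(Add(-18606, Rational(-199, 16)), -1)) = Mul(9563, Pow(Rational(-297895, 16), -1)) = Mul(9563, Rational(-16, 297895)) = Rational(-153008, 297895)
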